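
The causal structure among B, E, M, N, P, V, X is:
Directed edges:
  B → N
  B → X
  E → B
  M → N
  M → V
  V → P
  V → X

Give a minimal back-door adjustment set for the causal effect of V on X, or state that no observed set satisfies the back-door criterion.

V→X: minimal back-door set ∅.

desc(V)\{V}={P,X}; candidates ⊆ {B,E,M,N}.
∅: V⊥X given ∅ in G with V→· removed — back-door holds.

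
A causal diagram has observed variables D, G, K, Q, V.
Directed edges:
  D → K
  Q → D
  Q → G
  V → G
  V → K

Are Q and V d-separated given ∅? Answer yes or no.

Yes — Q ⊥ V | ∅.

Bayes-Ball from Q | ∅ reaches {D,G,K}.
V ∉ reach(Q|∅) ⇒ Q ⊥ V | ∅.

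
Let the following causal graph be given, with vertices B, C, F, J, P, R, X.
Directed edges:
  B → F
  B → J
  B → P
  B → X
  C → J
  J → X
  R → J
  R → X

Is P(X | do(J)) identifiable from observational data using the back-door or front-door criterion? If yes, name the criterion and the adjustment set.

P(X|do(J)): backdoor, adjust for {B, R}.

desc(J)\{J}={X}; candidates ⊆ {B,C,F,P,R}.
size 0: {}; under {} J still reaches {B,C,F,P,R,X} ∋ X.
size 1: {B}, {C}, {F} …(+2); under {B} J still reaches {C,R,X} ∋ X.
{B,R}: J⊥X given {B,R} in G with J→· removed — back-door holds.
P(X|do(J)) = Σ_{B,R} P(X|J,B,R)·P(B,R).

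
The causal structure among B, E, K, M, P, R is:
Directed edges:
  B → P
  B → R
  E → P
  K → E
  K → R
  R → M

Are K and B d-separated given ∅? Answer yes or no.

Yes — K ⊥ B | ∅.

Bayes-Ball from K | ∅ reaches {E,M,P,R}.
B ∉ reach(K|∅) ⇒ K ⊥ B | ∅.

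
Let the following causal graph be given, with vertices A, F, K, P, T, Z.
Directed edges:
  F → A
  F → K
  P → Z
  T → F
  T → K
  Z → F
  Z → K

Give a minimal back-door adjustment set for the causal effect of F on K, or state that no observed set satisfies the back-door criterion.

F→K: minimal back-door set {T, Z}.

desc(F)\{F}={A,K}; candidates ⊆ {P,T,Z}.
size 0: {}; under {} F still reaches {K,P,T,Z} ∋ K.
size 1: {P}, {T}, {Z}; under {P} F still reaches {K,T,Z} ∋ K.
{T,Z}: F⊥K given {T,Z} in G with F→· removed — back-door holds.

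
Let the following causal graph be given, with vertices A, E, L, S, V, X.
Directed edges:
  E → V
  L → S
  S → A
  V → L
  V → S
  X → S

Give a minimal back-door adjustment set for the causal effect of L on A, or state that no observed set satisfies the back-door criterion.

L→A: minimal back-door set {V}.

desc(L)\{L}={A,S}; candidates ⊆ {E,V,X}.
size 0: {}; under {} L still reaches {A,E,S,V} ∋ A.
{V}: L⊥A given {V} in G with L→· removed — back-door holds.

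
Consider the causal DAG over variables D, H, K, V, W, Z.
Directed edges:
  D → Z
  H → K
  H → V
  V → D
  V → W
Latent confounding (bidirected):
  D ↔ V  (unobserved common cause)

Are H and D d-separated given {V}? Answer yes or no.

No — H and D are d-connected given {V}.

Bayes-Ball from H | {V} reaches {D,K,Z}.
D ∈ reach(H|{V}) ⇒ H ⊥̸ D | {V}.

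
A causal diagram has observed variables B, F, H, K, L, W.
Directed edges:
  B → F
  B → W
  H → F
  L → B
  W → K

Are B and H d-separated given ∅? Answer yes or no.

Yes — B ⊥ H | ∅.

Bayes-Ball from B | ∅ reaches {F,K,L,W}.
H ∉ reach(B|∅) ⇒ B ⊥ H | ∅.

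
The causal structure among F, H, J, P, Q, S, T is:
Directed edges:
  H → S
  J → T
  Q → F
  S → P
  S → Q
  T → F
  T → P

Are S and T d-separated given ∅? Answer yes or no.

Bayes-Ball from S | ∅ reaches {F,H,P,Q}.
T ∉ reach(S|∅) ⇒ S ⊥ T | ∅.

Yes — S ⊥ T | ∅.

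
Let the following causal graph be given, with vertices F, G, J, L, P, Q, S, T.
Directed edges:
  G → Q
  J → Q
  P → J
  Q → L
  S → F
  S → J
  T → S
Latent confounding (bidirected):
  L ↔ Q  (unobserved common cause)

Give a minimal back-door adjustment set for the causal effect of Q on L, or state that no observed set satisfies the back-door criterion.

desc(Q)\{Q}={L}; candidates ⊆ {F,G,J,P,S,T}.
Q↔L: latent back-door arc(s) into Q.
size 0: {}; under {} Q still reaches {F,G,J,L,P,S,T} ∋ L.
size 1: {F}, {G}, {J} …(+3); under {F} Q still reaches {G,J,L,P,S,T} ∋ L.
size 2: {F,G}, {F,J}, {F,P} …(+12); under {F,G} Q still reaches {J,L,P,S,T} ∋ L.
Q↔L cannot be blocked by any observed set — no back-door set.

Q→L: no observed back-door set.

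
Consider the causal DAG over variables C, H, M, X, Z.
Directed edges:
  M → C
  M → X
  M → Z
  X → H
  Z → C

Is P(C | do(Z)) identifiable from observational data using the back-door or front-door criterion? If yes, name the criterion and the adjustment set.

P(C|do(Z)): backdoor, adjust for {M}.

desc(Z)\{Z}={C}; candidates ⊆ {H,M,X}.
size 0: {}; under {} Z still reaches {C,H,M,X} ∋ C.
{M}: Z⊥C given {M} in G with Z→· removed — back-door holds.
P(C|do(Z)) = Σ_{M} P(C|Z,M)·P(M).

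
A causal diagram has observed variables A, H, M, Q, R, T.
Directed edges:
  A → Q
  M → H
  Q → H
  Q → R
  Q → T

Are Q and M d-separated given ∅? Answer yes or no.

Yes — Q ⊥ M | ∅.

Bayes-Ball from Q | ∅ reaches {A,H,R,T}.
M ∉ reach(Q|∅) ⇒ Q ⊥ M | ∅.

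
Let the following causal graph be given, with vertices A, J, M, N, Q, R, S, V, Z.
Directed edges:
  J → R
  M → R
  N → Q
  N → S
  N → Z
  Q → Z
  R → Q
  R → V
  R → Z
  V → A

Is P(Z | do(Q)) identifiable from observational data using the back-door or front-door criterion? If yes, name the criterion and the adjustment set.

P(Z|do(Q)): backdoor, adjust for {N, R}.

desc(Q)\{Q}={Z}; candidates ⊆ {A,J,M,N,R,S,V}.
size 0: {}; under {} Q still reaches {A,J,M,N,R,S,V,Z} ∋ Z.
size 1: {A}, {J}, {M} …(+4); under {A} Q still reaches {J,M,N,R,S,V,Z} ∋ Z.
{N,R}: Q⊥Z given {N,R} in G with Q→· removed — back-door holds.
P(Z|do(Q)) = Σ_{N,R} P(Z|Q,N,R)·P(N,R).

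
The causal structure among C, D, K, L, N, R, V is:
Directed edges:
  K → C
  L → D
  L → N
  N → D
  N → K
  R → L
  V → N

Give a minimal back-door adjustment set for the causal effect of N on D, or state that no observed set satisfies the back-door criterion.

desc(N)\{N}={C,D,K}; candidates ⊆ {L,R,V}.
size 0: {}; under {} N still reaches {D,L,R,V} ∋ D.
{L}: N⊥D given {L} in G with N→· removed — back-door holds.

N→D: minimal back-door set {L}.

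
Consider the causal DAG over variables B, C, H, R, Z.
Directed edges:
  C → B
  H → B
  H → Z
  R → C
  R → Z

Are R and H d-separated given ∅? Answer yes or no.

Yes — R ⊥ H | ∅.

Bayes-Ball from R | ∅ reaches {B,C,Z}.
H ∉ reach(R|∅) ⇒ R ⊥ H | ∅.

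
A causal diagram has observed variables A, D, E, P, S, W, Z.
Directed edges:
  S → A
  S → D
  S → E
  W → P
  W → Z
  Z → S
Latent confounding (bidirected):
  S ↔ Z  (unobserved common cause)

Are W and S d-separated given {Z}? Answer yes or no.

No — W and S are d-connected given {Z}.

Bayes-Ball from W | {Z} reaches {A,D,E,P,S}.
S ∈ reach(W|{Z}) ⇒ W ⊥̸ S | {Z}.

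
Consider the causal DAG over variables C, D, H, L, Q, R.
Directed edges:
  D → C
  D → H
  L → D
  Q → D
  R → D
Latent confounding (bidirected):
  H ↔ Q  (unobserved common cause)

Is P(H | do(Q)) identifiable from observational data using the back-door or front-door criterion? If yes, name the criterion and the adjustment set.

desc(Q)\{Q}={C,D,H}; candidates ⊆ {L,R}.
Q↔H: latent back-door arc(s) into Q.
size 0: {}; under {} Q still reaches {H} ∋ H.
size 1: {L}, {R}; under {L} Q still reaches {H} ∋ H.
size 2: {L,R}; under {L,R} Q still reaches {H} ∋ H.
Q↔H cannot be blocked by any observed set — no back-door set.
{D}: (i) intercepts every directed Q→H path; (ii) no back-door Q→{D}; (iii) {Q} blocks every back-door {D}→H. Front-door holds.
P(H|do(Q)) = Σ_{D} P(D|Q) Σ_{Q'} P(H|D,Q')P(Q').

P(H|do(Q)): frontdoor, adjust for {D}.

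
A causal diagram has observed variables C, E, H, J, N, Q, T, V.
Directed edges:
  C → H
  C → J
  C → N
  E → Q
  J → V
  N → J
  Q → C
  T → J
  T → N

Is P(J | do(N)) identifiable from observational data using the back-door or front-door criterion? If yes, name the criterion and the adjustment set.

P(J|do(N)): backdoor, adjust for {C, T}.

desc(N)\{N}={J,V}; candidates ⊆ {C,E,H,Q,T}.
size 0: {}; under {} N still reaches {C,E,H,J,Q,T,V} ∋ J.
size 1: {C}, {E}, {H} …(+2); under {C} N still reaches {J,T,V} ∋ J.
{C,T}: N⊥J given {C,T} in G with N→· removed — back-door holds.
P(J|do(N)) = Σ_{C,T} P(J|N,C,T)·P(C,T).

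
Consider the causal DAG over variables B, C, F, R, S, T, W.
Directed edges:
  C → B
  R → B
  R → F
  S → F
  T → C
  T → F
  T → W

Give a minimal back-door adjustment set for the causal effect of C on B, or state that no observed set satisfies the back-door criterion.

C→B: minimal back-door set ∅.

desc(C)\{C}={B}; candidates ⊆ {F,R,S,T,W}.
∅: C⊥B given ∅ in G with C→· removed — back-door holds.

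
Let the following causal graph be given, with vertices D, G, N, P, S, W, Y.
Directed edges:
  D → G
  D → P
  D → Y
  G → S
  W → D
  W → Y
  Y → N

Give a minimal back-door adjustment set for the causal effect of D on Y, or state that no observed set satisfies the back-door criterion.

desc(D)\{D}={G,N,P,S,Y}; candidates ⊆ {W}.
size 0: {}; under {} D still reaches {N,W,Y} ∋ Y.
{W}: D⊥Y given {W} in G with D→· removed — back-door holds.

D→Y: minimal back-door set {W}.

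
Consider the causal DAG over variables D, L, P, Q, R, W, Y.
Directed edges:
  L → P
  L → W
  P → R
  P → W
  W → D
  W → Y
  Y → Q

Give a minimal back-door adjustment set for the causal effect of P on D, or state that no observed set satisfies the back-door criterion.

P→D: minimal back-door set {L}.

desc(P)\{P}={D,Q,R,W,Y}; candidates ⊆ {L}.
size 0: {}; under {} P still reaches {D,L,Q,W,Y} ∋ D.
{L}: P⊥D given {L} in G with P→· removed — back-door holds.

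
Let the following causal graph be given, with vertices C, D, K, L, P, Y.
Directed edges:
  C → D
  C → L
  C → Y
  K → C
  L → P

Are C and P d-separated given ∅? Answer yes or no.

No — C and P are d-connected given ∅.

Bayes-Ball from C | ∅ reaches {D,K,L,P,Y}.
P ∈ reach(C|∅) ⇒ C ⊥̸ P | ∅.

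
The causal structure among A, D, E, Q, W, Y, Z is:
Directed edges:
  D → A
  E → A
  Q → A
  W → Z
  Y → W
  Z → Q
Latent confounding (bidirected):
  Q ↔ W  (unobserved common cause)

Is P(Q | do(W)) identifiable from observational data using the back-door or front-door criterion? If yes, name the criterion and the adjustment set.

P(Q|do(W)): frontdoor, adjust for {Z}.

desc(W)\{W}={A,Q,Z}; candidates ⊆ {D,E,Y}.
W↔Q: latent back-door arc(s) into W.
size 0: {}; under {} W still reaches {A,Q,Y} ∋ Q.
size 1: {D}, {E}, {Y}; under {D} W still reaches {A,Q,Y} ∋ Q.
size 2: {D,E}, {D,Y}, {E,Y}; under {D,E} W still reaches {A,Q,Y} ∋ Q.
W↔Q cannot be blocked by any observed set — no back-door set.
{Z}: (i) intercepts every directed W→Q path; (ii) no back-door W→{Z}; (iii) {W} blocks every back-door {Z}→Q. Front-door holds.
P(Q|do(W)) = Σ_{Z} P(Z|W) Σ_{W'} P(Q|Z,W')P(W').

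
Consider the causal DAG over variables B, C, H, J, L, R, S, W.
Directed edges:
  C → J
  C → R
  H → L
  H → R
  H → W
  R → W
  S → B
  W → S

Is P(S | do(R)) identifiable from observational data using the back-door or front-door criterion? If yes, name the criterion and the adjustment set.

desc(R)\{R}={B,S,W}; candidates ⊆ {C,H,J,L}.
size 0: {}; under {} R still reaches {B,C,H,J,L,S,W} ∋ S.
{H}: R⊥S given {H} in G with R→· removed — back-door holds.
P(S|do(R)) = Σ_{H} P(S|R,H)·P(H).

P(S|do(R)): backdoor, adjust for {H}.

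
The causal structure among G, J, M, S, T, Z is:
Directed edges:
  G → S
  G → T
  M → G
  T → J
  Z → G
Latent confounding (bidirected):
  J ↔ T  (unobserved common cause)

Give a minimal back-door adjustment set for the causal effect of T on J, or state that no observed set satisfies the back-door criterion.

T→J: no observed back-door set.

desc(T)\{T}={J}; candidates ⊆ {G,M,S,Z}.
T↔J: latent back-door arc(s) into T.
size 0: {}; under {} T still reaches {G,J,M,S,Z} ∋ J.
size 1: {G}, {M}, {S} …(+1); under {G} T still reaches {J} ∋ J.
size 2: {G,M}, {G,S}, {G,Z} …(+3); under {G,M} T still reaches {J} ∋ J.
T↔J cannot be blocked by any observed set — no back-door set.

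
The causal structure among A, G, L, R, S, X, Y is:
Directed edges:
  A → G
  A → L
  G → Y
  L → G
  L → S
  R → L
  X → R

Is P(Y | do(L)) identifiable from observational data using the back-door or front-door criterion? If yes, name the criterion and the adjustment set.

P(Y|do(L)): backdoor, adjust for {A}.

desc(L)\{L}={G,S,Y}; candidates ⊆ {A,R,X}.
size 0: {}; under {} L still reaches {A,G,R,X,Y} ∋ Y.
{A}: L⊥Y given {A} in G with L→· removed — back-door holds.
P(Y|do(L)) = Σ_{A} P(Y|L,A)·P(A).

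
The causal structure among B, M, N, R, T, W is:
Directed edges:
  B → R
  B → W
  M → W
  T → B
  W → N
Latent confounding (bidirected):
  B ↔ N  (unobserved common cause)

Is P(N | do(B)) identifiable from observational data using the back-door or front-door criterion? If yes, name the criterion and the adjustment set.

desc(B)\{B}={N,R,W}; candidates ⊆ {M,T}.
B↔N: latent back-door arc(s) into B.
size 0: {}; under {} B still reaches {N,T} ∋ N.
size 1: {M}, {T}; under {M} B still reaches {N,T} ∋ N.
size 2: {M,T}; under {M,T} B still reaches {N} ∋ N.
B↔N cannot be blocked by any observed set — no back-door set.
{W}: (i) intercepts every directed B→N path; (ii) no back-door B→{W}; (iii) {B} blocks every back-door {W}→N. Front-door holds.
P(N|do(B)) = Σ_{W} P(W|B) Σ_{B'} P(N|W,B')P(B').

P(N|do(B)): frontdoor, adjust for {W}.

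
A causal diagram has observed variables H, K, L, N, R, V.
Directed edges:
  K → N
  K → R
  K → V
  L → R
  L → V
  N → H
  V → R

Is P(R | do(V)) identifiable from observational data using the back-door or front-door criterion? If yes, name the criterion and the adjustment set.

P(R|do(V)): backdoor, adjust for {K, L}.

desc(V)\{V}={R}; candidates ⊆ {H,K,L,N}.
size 0: {}; under {} V still reaches {H,K,L,N,R} ∋ R.
size 1: {H}, {K}, {L} …(+1); under {H} V still reaches {K,L,N,R} ∋ R.
{K,L}: V⊥R given {K,L} in G with V→· removed — back-door holds.
P(R|do(V)) = Σ_{K,L} P(R|V,K,L)·P(K,L).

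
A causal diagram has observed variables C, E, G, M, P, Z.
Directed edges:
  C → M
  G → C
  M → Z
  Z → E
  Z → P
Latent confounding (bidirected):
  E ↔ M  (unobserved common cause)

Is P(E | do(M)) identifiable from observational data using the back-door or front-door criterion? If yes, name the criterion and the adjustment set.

P(E|do(M)): frontdoor, adjust for {Z}.

desc(M)\{M}={E,P,Z}; candidates ⊆ {C,G}.
M↔E: latent back-door arc(s) into M.
size 0: {}; under {} M still reaches {C,E,G} ∋ E.
size 1: {C}, {G}; under {C} M still reaches {E} ∋ E.
size 2: {C,G}; under {C,G} M still reaches {E} ∋ E.
M↔E cannot be blocked by any observed set — no back-door set.
{Z}: (i) intercepts every directed M→E path; (ii) no back-door M→{Z}; (iii) {M} blocks every back-door {Z}→E. Front-door holds.
P(E|do(M)) = Σ_{Z} P(Z|M) Σ_{M'} P(E|Z,M')P(M').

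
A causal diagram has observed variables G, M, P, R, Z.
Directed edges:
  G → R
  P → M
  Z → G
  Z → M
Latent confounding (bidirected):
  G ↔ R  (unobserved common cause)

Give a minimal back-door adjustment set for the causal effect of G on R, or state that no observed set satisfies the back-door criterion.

G→R: no observed back-door set.

desc(G)\{G}={R}; candidates ⊆ {M,P,Z}.
G↔R: latent back-door arc(s) into G.
size 0: {}; under {} G still reaches {M,R,Z} ∋ R.
size 1: {M}, {P}, {Z}; under {M} G still reaches {P,R,Z} ∋ R.
size 2: {M,P}, {M,Z}, {P,Z}; under {M,P} G still reaches {R,Z} ∋ R.
G↔R cannot be blocked by any observed set — no back-door set.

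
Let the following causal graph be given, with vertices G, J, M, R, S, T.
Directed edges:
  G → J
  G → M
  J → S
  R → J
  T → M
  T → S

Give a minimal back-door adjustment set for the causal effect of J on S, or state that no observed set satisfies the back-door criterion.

desc(J)\{J}={S}; candidates ⊆ {G,M,R,T}.
∅: J⊥S given ∅ in G with J→· removed — back-door holds.

J→S: minimal back-door set ∅.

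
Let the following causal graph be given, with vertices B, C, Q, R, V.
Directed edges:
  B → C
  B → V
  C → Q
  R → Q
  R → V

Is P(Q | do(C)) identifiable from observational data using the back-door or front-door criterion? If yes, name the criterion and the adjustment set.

desc(C)\{C}={Q}; candidates ⊆ {B,R,V}.
∅: C⊥Q given ∅ in G with C→· removed — back-door holds.
P(Q|do(C)) = P(Q|C) — no adjustment needed.

P(Q|do(C)): backdoor, adjust for ∅.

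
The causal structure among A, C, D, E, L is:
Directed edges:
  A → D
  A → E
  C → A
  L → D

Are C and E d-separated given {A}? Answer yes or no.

Yes — C ⊥ E | {A}.

Bayes-Ball from C | {A} reaches ∅.
E ∉ reach(C|{A}) ⇒ C ⊥ E | {A}.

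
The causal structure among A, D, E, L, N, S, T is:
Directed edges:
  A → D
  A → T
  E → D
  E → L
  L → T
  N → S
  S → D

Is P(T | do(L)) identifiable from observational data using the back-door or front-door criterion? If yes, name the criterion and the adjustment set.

desc(L)\{L}={T}; candidates ⊆ {A,D,E,N,S}.
∅: L⊥T given ∅ in G with L→· removed — back-door holds.
P(T|do(L)) = P(T|L) — no adjustment needed.

P(T|do(L)): backdoor, adjust for ∅.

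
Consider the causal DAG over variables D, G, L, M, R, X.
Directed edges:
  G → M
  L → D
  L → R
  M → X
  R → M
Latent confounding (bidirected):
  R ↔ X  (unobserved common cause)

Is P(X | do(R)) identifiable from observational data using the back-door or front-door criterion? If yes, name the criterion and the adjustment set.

P(X|do(R)): frontdoor, adjust for {M}.

desc(R)\{R}={M,X}; candidates ⊆ {D,G,L}.
R↔X: latent back-door arc(s) into R.
size 0: {}; under {} R still reaches {D,L,X} ∋ X.
size 1: {D}, {G}, {L}; under {D} R still reaches {L,X} ∋ X.
size 2: {D,G}, {D,L}, {G,L}; under {D,G} R still reaches {L,X} ∋ X.
R↔X cannot be blocked by any observed set — no back-door set.
{M}: (i) intercepts every directed R→X path; (ii) no back-door R→{M}; (iii) {R} blocks every back-door {M}→X. Front-door holds.
P(X|do(R)) = Σ_{M} P(M|R) Σ_{R'} P(X|M,R')P(R').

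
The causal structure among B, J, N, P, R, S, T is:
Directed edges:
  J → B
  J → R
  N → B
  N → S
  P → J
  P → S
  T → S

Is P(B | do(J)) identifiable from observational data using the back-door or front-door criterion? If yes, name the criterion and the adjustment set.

desc(J)\{J}={B,R}; candidates ⊆ {N,P,S,T}.
∅: J⊥B given ∅ in G with J→· removed — back-door holds.
P(B|do(J)) = P(B|J) — no adjustment needed.

P(B|do(J)): backdoor, adjust for ∅.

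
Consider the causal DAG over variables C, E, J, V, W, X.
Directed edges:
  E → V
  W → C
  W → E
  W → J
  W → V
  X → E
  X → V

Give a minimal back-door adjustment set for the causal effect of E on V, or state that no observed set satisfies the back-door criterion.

E→V: minimal back-door set {W, X}.

desc(E)\{E}={V}; candidates ⊆ {C,J,W,X}.
size 0: {}; under {} E still reaches {C,J,V,W,X} ∋ V.
size 1: {C}, {J}, {W} …(+1); under {C} E still reaches {J,V,W,X} ∋ V.
{W,X}: E⊥V given {W,X} in G with E→· removed — back-door holds.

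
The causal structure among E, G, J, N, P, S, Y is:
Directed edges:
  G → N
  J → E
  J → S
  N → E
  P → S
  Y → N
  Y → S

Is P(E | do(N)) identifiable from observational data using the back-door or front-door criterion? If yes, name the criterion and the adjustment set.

P(E|do(N)): backdoor, adjust for ∅.

desc(N)\{N}={E}; candidates ⊆ {G,J,P,S,Y}.
∅: N⊥E given ∅ in G with N→· removed — back-door holds.
P(E|do(N)) = P(E|N) — no adjustment needed.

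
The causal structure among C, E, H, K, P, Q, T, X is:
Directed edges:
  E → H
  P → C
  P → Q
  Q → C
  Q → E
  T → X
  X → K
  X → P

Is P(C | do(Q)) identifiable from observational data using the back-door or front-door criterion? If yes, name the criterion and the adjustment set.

desc(Q)\{Q}={C,E,H}; candidates ⊆ {K,P,T,X}.
size 0: {}; under {} Q still reaches {C,K,P,T,X} ∋ C.
{P}: Q⊥C given {P} in G with Q→· removed — back-door holds.
P(C|do(Q)) = Σ_{P} P(C|Q,P)·P(P).

P(C|do(Q)): backdoor, adjust for {P}.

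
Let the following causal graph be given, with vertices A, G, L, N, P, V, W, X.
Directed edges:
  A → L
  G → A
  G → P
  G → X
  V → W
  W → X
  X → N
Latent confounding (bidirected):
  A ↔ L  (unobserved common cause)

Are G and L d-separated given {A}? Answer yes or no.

Bayes-Ball from G | {A} reaches {L,N,P,X}.
L ∈ reach(G|{A}) ⇒ G ⊥̸ L | {A}.

No — G and L are d-connected given {A}.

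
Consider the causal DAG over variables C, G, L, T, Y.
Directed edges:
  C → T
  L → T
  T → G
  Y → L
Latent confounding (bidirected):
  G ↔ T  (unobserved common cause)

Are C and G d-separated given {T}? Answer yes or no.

No — C and G are d-connected given {T}.

Bayes-Ball from C | {T} reaches {G,L,Y}.
G ∈ reach(C|{T}) ⇒ C ⊥̸ G | {T}.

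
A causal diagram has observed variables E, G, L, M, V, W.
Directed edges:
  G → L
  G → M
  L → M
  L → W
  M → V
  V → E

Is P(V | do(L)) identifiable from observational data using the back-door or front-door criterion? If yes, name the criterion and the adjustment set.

desc(L)\{L}={E,M,V,W}; candidates ⊆ {G}.
size 0: {}; under {} L still reaches {E,G,M,V} ∋ V.
{G}: L⊥V given {G} in G with L→· removed — back-door holds.
P(V|do(L)) = Σ_{G} P(V|L,G)·P(G).

P(V|do(L)): backdoor, adjust for {G}.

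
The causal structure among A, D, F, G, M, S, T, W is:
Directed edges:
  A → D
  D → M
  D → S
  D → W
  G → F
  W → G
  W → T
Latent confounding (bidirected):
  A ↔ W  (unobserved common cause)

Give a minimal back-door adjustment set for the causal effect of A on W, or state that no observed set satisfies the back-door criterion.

A→W: no observed back-door set.

desc(A)\{A}={D,F,G,M,S,T,W}; candidates ⊆ {—}.
A↔W: latent back-door arc(s) into A.
size 0: {}; under {} A still reaches {F,G,T,W} ∋ W.
A↔W cannot be blocked by any observed set — no back-door set.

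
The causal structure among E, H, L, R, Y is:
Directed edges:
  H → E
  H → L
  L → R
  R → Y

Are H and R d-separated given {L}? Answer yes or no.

Bayes-Ball from H | {L} reaches {E}.
R ∉ reach(H|{L}) ⇒ H ⊥ R | {L}.

Yes — H ⊥ R | {L}.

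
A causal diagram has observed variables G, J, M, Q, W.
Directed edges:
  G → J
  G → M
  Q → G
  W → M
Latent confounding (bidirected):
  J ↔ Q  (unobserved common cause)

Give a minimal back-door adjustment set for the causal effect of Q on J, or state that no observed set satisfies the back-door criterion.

Q→J: no observed back-door set.

desc(Q)\{Q}={G,J,M}; candidates ⊆ {W}.
Q↔J: latent back-door arc(s) into Q.
size 0: {}; under {} Q still reaches {J} ∋ J.
size 1: {W}; under {W} Q still reaches {J} ∋ J.
Q↔J cannot be blocked by any observed set — no back-door set.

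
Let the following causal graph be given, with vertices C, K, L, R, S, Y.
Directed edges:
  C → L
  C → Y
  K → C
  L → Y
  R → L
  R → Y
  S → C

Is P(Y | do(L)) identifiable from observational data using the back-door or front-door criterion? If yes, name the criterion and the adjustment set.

P(Y|do(L)): backdoor, adjust for {C, R}.

desc(L)\{L}={Y}; candidates ⊆ {C,K,R,S}.
size 0: {}; under {} L still reaches {C,K,R,S,Y} ∋ Y.
size 1: {C}, {K}, {R} …(+1); under {C} L still reaches {R,Y} ∋ Y.
{C,R}: L⊥Y given {C,R} in G with L→· removed — back-door holds.
P(Y|do(L)) = Σ_{C,R} P(Y|L,C,R)·P(C,R).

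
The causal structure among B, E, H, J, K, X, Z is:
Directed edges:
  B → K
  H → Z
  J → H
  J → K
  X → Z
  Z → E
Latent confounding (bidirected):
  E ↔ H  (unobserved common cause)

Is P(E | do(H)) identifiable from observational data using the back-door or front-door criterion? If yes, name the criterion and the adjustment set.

desc(H)\{H}={E,Z}; candidates ⊆ {B,J,K,X}.
H↔E: latent back-door arc(s) into H.
size 0: {}; under {} H still reaches {E,J,K} ∋ E.
size 1: {B}, {J}, {K} …(+1); under {B} H still reaches {E,J,K} ∋ E.
size 2: {B,J}, {B,K}, {B,X} …(+3); under {B,J} H still reaches {E} ∋ E.
H↔E cannot be blocked by any observed set — no back-door set.
{Z}: (i) intercepts every directed H→E path; (ii) no back-door H→{Z}; (iii) {H} blocks every back-door {Z}→E. Front-door holds.
P(E|do(H)) = Σ_{Z} P(Z|H) Σ_{H'} P(E|Z,H')P(H').

P(E|do(H)): frontdoor, adjust for {Z}.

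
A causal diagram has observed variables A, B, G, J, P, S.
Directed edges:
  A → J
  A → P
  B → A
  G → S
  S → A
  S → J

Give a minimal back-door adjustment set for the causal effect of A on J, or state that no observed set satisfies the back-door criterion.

desc(A)\{A}={J,P}; candidates ⊆ {B,G,S}.
size 0: {}; under {} A still reaches {B,G,J,S} ∋ J.
{S}: A⊥J given {S} in G with A→· removed — back-door holds.

A→J: minimal back-door set {S}.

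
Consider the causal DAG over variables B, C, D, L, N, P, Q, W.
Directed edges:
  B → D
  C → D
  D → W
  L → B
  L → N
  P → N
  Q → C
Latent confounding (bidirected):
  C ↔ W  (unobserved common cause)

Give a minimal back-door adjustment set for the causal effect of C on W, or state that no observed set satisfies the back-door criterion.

desc(C)\{C}={D,W}; candidates ⊆ {B,L,N,P,Q}.
C↔W: latent back-door arc(s) into C.
size 0: {}; under {} C still reaches {Q,W} ∋ W.
size 1: {B}, {L}, {N} …(+2); under {B} C still reaches {Q,W} ∋ W.
size 2: {B,L}, {B,N}, {B,P} …(+7); under {B,L} C still reaches {Q,W} ∋ W.
C↔W cannot be blocked by any observed set — no back-door set.

C→W: no observed back-door set.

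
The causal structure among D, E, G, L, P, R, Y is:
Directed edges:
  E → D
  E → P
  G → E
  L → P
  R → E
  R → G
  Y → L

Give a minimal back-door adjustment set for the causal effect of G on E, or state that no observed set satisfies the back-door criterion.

G→E: minimal back-door set {R}.

desc(G)\{G}={D,E,P}; candidates ⊆ {L,R,Y}.
size 0: {}; under {} G still reaches {D,E,P,R} ∋ E.
{R}: G⊥E given {R} in G with G→· removed — back-door holds.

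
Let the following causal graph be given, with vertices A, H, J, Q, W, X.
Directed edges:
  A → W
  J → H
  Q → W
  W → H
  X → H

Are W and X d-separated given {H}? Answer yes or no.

No — W and X are d-connected given {H}.

Bayes-Ball from W | {H} reaches {A,J,Q,X}.
X ∈ reach(W|{H}) ⇒ W ⊥̸ X | {H}.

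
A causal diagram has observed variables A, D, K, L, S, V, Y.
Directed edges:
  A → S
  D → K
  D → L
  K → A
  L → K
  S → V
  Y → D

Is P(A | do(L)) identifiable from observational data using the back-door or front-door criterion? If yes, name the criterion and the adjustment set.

desc(L)\{L}={A,K,S,V}; candidates ⊆ {D,Y}.
size 0: {}; under {} L still reaches {A,D,K,S,V,Y} ∋ A.
{D}: L⊥A given {D} in G with L→· removed — back-door holds.
P(A|do(L)) = Σ_{D} P(A|L,D)·P(D).

P(A|do(L)): backdoor, adjust for {D}.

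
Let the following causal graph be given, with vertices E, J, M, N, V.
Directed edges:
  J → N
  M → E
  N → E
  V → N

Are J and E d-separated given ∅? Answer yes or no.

No — J and E are d-connected given ∅.

Bayes-Ball from J | ∅ reaches {E,N}.
E ∈ reach(J|∅) ⇒ J ⊥̸ E | ∅.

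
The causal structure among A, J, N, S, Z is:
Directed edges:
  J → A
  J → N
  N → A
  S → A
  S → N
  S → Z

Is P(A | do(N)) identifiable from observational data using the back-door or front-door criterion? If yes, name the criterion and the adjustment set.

desc(N)\{N}={A}; candidates ⊆ {J,S,Z}.
size 0: {}; under {} N still reaches {A,J,S,Z} ∋ A.
size 1: {J}, {S}, {Z}; under {J} N still reaches {A,S,Z} ∋ A.
{J,S}: N⊥A given {J,S} in G with N→· removed — back-door holds.
P(A|do(N)) = Σ_{J,S} P(A|N,J,S)·P(J,S).

P(A|do(N)): backdoor, adjust for {J, S}.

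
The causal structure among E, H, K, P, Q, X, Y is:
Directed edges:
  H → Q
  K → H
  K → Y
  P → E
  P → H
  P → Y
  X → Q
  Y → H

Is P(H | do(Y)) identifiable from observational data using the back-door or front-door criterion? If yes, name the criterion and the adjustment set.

P(H|do(Y)): backdoor, adjust for {K, P}.

desc(Y)\{Y}={H,Q}; candidates ⊆ {E,K,P,X}.
size 0: {}; under {} Y still reaches {E,H,K,P,Q} ∋ H.
size 1: {E}, {K}, {P} …(+1); under {E} Y still reaches {H,K,P,Q} ∋ H.
{K,P}: Y⊥H given {K,P} in G with Y→· removed — back-door holds.
P(H|do(Y)) = Σ_{K,P} P(H|Y,K,P)·P(K,P).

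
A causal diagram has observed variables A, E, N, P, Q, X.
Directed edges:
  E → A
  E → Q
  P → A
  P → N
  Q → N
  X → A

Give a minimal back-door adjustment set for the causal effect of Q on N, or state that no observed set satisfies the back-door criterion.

Q→N: minimal back-door set ∅.

desc(Q)\{Q}={N}; candidates ⊆ {A,E,P,X}.
∅: Q⊥N given ∅ in G with Q→· removed — back-door holds.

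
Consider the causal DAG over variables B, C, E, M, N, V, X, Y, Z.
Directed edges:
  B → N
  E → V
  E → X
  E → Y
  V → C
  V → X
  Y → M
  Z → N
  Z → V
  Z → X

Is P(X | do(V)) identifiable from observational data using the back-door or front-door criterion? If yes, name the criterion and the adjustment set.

desc(V)\{V}={C,X}; candidates ⊆ {B,E,M,N,Y,Z}.
size 0: {}; under {} V still reaches {E,M,N,X,Y,Z} ∋ X.
size 1: {B}, {E}, {M} …(+3); under {B} V still reaches {E,M,N,X,Y,Z} ∋ X.
{E,Z}: V⊥X given {E,Z} in G with V→· removed — back-door holds.
P(X|do(V)) = Σ_{E,Z} P(X|V,E,Z)·P(E,Z).

P(X|do(V)): backdoor, adjust for {E, Z}.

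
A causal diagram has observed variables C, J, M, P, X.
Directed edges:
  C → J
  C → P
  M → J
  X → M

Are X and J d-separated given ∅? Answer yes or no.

Bayes-Ball from X | ∅ reaches {J,M}.
J ∈ reach(X|∅) ⇒ X ⊥̸ J | ∅.

No — X and J are d-connected given ∅.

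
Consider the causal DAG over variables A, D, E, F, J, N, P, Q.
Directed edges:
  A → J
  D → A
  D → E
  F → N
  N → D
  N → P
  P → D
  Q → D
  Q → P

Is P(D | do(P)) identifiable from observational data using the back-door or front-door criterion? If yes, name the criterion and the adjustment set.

P(D|do(P)): backdoor, adjust for {N, Q}.

desc(P)\{P}={A,D,E,J}; candidates ⊆ {F,N,Q}.
size 0: {}; under {} P still reaches {A,D,E,F,J,N,Q} ∋ D.
size 1: {F}, {N}, {Q}; under {F} P still reaches {A,D,E,J,N,Q} ∋ D.
{N,Q}: P⊥D given {N,Q} in G with P→· removed — back-door holds.
P(D|do(P)) = Σ_{N,Q} P(D|P,N,Q)·P(N,Q).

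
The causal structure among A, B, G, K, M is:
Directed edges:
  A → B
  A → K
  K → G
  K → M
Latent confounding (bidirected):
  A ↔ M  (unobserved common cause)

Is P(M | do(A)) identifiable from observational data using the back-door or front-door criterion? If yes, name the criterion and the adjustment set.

P(M|do(A)): frontdoor, adjust for {K}.

desc(A)\{A}={B,G,K,M}; candidates ⊆ {—}.
A↔M: latent back-door arc(s) into A.
size 0: {}; under {} A still reaches {M} ∋ M.
A↔M cannot be blocked by any observed set — no back-door set.
{K}: (i) intercepts every directed A→M path; (ii) no back-door A→{K}; (iii) {A} blocks every back-door {K}→M. Front-door holds.
P(M|do(A)) = Σ_{K} P(K|A) Σ_{A'} P(M|K,A')P(A').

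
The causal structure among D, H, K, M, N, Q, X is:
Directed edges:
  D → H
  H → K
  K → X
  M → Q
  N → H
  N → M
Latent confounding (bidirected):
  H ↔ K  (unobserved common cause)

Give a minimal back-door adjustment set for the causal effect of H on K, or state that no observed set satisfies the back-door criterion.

H→K: no observed back-door set.

desc(H)\{H}={K,X}; candidates ⊆ {D,M,N,Q}.
H↔K: latent back-door arc(s) into H.
size 0: {}; under {} H still reaches {D,K,M,N,Q,X} ∋ K.
size 1: {D}, {M}, {N} …(+1); under {D} H still reaches {K,M,N,Q,X} ∋ K.
size 2: {D,M}, {D,N}, {D,Q} …(+3); under {D,M} H still reaches {K,N,X} ∋ K.
H↔K cannot be blocked by any observed set — no back-door set.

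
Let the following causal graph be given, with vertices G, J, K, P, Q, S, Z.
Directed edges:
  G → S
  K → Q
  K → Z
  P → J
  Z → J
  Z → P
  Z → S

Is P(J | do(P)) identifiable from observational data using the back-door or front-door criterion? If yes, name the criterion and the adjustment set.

P(J|do(P)): backdoor, adjust for {Z}.

desc(P)\{P}={J}; candidates ⊆ {G,K,Q,S,Z}.
size 0: {}; under {} P still reaches {J,K,Q,S,Z} ∋ J.
{Z}: P⊥J given {Z} in G with P→· removed — back-door holds.
P(J|do(P)) = Σ_{Z} P(J|P,Z)·P(Z).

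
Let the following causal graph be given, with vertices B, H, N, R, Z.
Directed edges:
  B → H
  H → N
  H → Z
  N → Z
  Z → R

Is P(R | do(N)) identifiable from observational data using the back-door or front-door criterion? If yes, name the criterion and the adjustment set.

desc(N)\{N}={R,Z}; candidates ⊆ {B,H}.
size 0: {}; under {} N still reaches {B,H,R,Z} ∋ R.
{H}: N⊥R given {H} in G with N→· removed — back-door holds.
P(R|do(N)) = Σ_{H} P(R|N,H)·P(H).

P(R|do(N)): backdoor, adjust for {H}.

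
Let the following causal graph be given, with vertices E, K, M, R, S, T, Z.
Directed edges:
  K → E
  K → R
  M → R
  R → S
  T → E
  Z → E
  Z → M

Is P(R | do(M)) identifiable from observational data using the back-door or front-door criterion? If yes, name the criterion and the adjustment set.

P(R|do(M)): backdoor, adjust for ∅.

desc(M)\{M}={R,S}; candidates ⊆ {E,K,T,Z}.
∅: M⊥R given ∅ in G with M→· removed — back-door holds.
P(R|do(M)) = P(R|M) — no adjustment needed.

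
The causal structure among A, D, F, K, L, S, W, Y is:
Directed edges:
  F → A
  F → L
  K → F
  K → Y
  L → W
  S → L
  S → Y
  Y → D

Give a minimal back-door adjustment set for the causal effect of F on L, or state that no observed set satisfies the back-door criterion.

desc(F)\{F}={A,L,W}; candidates ⊆ {D,K,S,Y}.
∅: F⊥L given ∅ in G with F→· removed — back-door holds.

F→L: minimal back-door set ∅.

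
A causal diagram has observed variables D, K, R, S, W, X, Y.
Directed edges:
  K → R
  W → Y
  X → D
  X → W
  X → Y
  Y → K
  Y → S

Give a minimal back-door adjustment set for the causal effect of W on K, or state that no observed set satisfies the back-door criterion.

desc(W)\{W}={K,R,S,Y}; candidates ⊆ {D,X}.
size 0: {}; under {} W still reaches {D,K,R,S,X,Y} ∋ K.
{X}: W⊥K given {X} in G with W→· removed — back-door holds.

W→K: minimal back-door set {X}.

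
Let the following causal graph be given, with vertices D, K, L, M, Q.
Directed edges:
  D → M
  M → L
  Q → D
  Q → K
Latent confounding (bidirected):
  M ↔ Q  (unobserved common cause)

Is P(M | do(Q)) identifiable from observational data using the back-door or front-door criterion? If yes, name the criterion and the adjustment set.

P(M|do(Q)): frontdoor, adjust for {D}.

desc(Q)\{Q}={D,K,L,M}; candidates ⊆ {—}.
Q↔M: latent back-door arc(s) into Q.
size 0: {}; under {} Q still reaches {L,M} ∋ M.
Q↔M cannot be blocked by any observed set — no back-door set.
{D}: (i) intercepts every directed Q→M path; (ii) no back-door Q→{D}; (iii) {Q} blocks every back-door {D}→M. Front-door holds.
P(M|do(Q)) = Σ_{D} P(D|Q) Σ_{Q'} P(M|D,Q')P(Q').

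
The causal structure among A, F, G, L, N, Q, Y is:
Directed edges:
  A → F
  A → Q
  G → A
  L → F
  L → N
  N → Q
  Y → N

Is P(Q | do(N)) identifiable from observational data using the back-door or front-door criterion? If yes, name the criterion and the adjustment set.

P(Q|do(N)): backdoor, adjust for ∅.

desc(N)\{N}={Q}; candidates ⊆ {A,F,G,L,Y}.
∅: N⊥Q given ∅ in G with N→· removed — back-door holds.
P(Q|do(N)) = P(Q|N) — no adjustment needed.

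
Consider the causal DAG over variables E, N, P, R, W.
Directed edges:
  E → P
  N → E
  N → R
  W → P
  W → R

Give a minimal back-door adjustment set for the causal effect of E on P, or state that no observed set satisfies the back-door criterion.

E→P: minimal back-door set ∅.

desc(E)\{E}={P}; candidates ⊆ {N,R,W}.
∅: E⊥P given ∅ in G with E→· removed — back-door holds.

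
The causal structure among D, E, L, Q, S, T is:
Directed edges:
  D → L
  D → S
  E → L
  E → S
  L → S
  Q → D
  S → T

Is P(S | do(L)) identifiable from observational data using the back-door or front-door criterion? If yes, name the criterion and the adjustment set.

P(S|do(L)): backdoor, adjust for {D, E}.

desc(L)\{L}={S,T}; candidates ⊆ {D,E,Q}.
size 0: {}; under {} L still reaches {D,E,Q,S,T} ∋ S.
size 1: {D}, {E}, {Q}; under {D} L still reaches {E,S,T} ∋ S.
{D,E}: L⊥S given {D,E} in G with L→· removed — back-door holds.
P(S|do(L)) = Σ_{D,E} P(S|L,D,E)·P(D,E).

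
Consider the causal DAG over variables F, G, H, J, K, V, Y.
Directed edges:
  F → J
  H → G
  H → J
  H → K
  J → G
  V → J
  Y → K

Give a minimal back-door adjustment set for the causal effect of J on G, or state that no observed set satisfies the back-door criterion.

J→G: minimal back-door set {H}.

desc(J)\{J}={G}; candidates ⊆ {F,H,K,V,Y}.
size 0: {}; under {} J still reaches {F,G,H,K,V} ∋ G.
{H}: J⊥G given {H} in G with J→· removed — back-door holds.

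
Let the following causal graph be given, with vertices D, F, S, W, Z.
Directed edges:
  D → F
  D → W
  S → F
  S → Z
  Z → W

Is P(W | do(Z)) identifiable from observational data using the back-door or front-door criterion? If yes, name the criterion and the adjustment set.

P(W|do(Z)): backdoor, adjust for ∅.

desc(Z)\{Z}={W}; candidates ⊆ {D,F,S}.
∅: Z⊥W given ∅ in G with Z→· removed — back-door holds.
P(W|do(Z)) = P(W|Z) — no adjustment needed.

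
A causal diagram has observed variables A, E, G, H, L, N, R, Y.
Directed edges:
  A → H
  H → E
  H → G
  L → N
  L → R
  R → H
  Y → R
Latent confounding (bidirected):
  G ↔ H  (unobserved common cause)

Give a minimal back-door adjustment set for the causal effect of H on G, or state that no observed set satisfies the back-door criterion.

desc(H)\{H}={E,G}; candidates ⊆ {A,L,N,R,Y}.
H↔G: latent back-door arc(s) into H.
size 0: {}; under {} H still reaches {A,G,L,N,R,Y} ∋ G.
size 1: {A}, {L}, {N} …(+2); under {A} H still reaches {G,L,N,R,Y} ∋ G.
size 2: {A,L}, {A,N}, {A,R} …(+7); under {A,L} H still reaches {G,R,Y} ∋ G.
H↔G cannot be blocked by any observed set — no back-door set.

H→G: no observed back-door set.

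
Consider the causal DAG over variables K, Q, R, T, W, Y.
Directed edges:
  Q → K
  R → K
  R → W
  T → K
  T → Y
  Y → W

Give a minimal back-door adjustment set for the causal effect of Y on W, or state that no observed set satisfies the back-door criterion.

Y→W: minimal back-door set ∅.

desc(Y)\{Y}={W}; candidates ⊆ {K,Q,R,T}.
∅: Y⊥W given ∅ in G with Y→· removed — back-door holds.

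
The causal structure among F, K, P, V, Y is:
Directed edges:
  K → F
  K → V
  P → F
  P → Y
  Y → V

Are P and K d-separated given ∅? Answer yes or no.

Bayes-Ball from P | ∅ reaches {F,V,Y}.
K ∉ reach(P|∅) ⇒ P ⊥ K | ∅.

Yes — P ⊥ K | ∅.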